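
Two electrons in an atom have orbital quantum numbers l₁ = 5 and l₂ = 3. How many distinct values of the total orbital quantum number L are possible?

Angular momentum addition gives L = |l₁ − l₂|, …, l₁ + l₂.
So L can be 2, 3, 4, 5, 6, 7, 8.
That is 7 values.

7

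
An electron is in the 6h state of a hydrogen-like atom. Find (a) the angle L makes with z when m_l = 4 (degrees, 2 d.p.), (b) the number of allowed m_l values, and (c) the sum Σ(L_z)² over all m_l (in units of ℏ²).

θ(m_l=4) ≈ 43.09°; 11 values; Σ(L_z)² = 110 ℏ²

For 6h, l = 5.
For m_l = 4: cos θ = 4/√30, θ ≈ 43.09°.
There are 2l+1 = 11 values of m_l.
Σ m_l² = 110, so Σ(L_z)² = 110 ℏ².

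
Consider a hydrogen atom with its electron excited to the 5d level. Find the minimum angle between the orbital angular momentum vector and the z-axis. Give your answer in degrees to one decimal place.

θ_min ≈ 35.3°

The 5d level has l = 2.
|L| = √(l(l+1)) ℏ = √6 ℏ.
The smallest angle corresponds to the largest L_z, i.e. m_l = l = 2, giving L_z = 2ℏ.
cos θ_min = 2/√6, so θ_min ≈ 35.3°.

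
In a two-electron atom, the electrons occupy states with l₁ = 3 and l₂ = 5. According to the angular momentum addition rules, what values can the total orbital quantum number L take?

Angular momentum addition gives L = |l₁ − l₂|, …, l₁ + l₂.
L ∈ {2, 3, 4, 5, 6, 7, 8}.

L = 2, 3, 4, 5, 6, 7, 8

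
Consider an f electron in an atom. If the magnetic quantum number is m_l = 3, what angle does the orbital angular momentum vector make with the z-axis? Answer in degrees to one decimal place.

An f state has l = 3.
|L| = √(l(l+1)) ℏ = 2√3 ℏ.
L_z = m_l ℏ = 3ℏ.
cos θ = L_z/|L| = 3/√12, so θ ≈ 30.0°.

θ ≈ 30.0°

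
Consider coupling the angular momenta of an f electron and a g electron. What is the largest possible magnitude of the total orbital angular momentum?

|L_tot|_max = 2√14 ℏ ≈ 7.483ℏ

L runs from |3 − 4| = 1 to 3 + 4 = 7.
L ∈ {1, 2, 3, 4, 5, 6, 7}.
The largest magnitude corresponds to L = 7: |L_tot| = ℏ√(7·8) = 2√14 ℏ.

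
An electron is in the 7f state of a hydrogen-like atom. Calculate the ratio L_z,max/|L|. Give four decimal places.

L_z,max/|L| = 0.8660

The 7f subshell has l = 3.
|L| = 2√3 ℏ ≈ 3.4641ℏ, while L_z,max = lℏ = 3ℏ.
L_z,max/|L| = 3/√12 = 0.8660.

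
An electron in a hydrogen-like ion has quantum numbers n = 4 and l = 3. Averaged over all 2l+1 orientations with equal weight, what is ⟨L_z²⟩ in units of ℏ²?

⟨L_z²⟩ = 4 ℏ²

m_l runs from −3 to 3, i.e. {-3, -2, -1, 0, 1, 2, 3}.
Average of L_z² over 7 states: 28/7 ℏ² = 4 ℏ².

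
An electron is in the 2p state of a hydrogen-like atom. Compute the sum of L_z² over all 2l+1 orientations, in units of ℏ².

2p means n = 2, l = 1.
m_l runs from −1 to 1, i.e. {-1, 0, 1}.
Σ m_l² = l(l+1)(2l+1)/3 = 1·2·3/3 = 2.

Σ(L_z)² = 2 ℏ²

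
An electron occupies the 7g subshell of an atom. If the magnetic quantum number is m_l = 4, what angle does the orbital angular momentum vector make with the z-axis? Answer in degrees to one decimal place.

The 7g subshell has l = 4.
|L| = ℏ√(l(l+1)) = 2√5 ℏ.
L_z = m_l ℏ = 4ℏ.
cos θ = L_z/|L| = 4/√20, so θ ≈ 26.6°.

θ ≈ 26.6°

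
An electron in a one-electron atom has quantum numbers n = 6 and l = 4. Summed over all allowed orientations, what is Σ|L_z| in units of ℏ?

Σ|L_z| = 20 ℏ

m_l runs from −4 to 4, i.e. {-4, -3, -2, -1, 0, 1, 2, 3, 4}.
Σ|m_l| = l(l+1) = 20.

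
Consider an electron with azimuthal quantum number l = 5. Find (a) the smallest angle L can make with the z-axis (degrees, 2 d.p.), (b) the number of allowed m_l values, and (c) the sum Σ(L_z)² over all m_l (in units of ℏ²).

θ_min ≈ 24.09°; 11 values; Σ(L_z)² = 110 ℏ²

cos θ_min = 5/√30, so θ_min ≈ 24.09°.
There are 2l+1 = 11 values of m_l.
Σ m_l² = 110, so Σ(L_z)² = 110 ℏ².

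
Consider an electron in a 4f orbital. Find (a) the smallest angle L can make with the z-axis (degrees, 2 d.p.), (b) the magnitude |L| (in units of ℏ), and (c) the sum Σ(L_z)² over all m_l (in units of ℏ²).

θ_min ≈ 30.00°; |L| = 2√3 ℏ ≈ 3.464ℏ; Σ(L_z)² = 28 ℏ²

The 4f subshell has l = 3.
cos θ_min = 3/√12, so θ_min ≈ 30.00°.
|L| = ℏ√(3·4) = 2√3 ℏ ≈ 3.464ℏ.
Σ m_l² = 28, so Σ(L_z)² = 28 ℏ².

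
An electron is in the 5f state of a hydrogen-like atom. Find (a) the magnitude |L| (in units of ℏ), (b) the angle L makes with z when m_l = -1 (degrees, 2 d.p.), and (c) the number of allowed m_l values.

For 5f, l = 3.
|L| = ℏ√(3·4) = 2√3 ℏ ≈ 3.464ℏ.
For m_l = -1: cos θ = -1/√12, θ ≈ 106.78°.
There are 2l+1 = 7 values of m_l.

|L| = 2√3 ℏ ≈ 3.464ℏ; θ(m_l=-1) ≈ 106.78°; 7 values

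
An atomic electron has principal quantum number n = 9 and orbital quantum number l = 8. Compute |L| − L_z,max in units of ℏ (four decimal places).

|L| − L_z,max ≈ 0.4853ℏ

|L| = 6√2 ℏ ≈ 8.4853ℏ, while L_z,max = lℏ = 8ℏ.
The difference is (6√2 − 8)ℏ ≈ 0.4853ℏ.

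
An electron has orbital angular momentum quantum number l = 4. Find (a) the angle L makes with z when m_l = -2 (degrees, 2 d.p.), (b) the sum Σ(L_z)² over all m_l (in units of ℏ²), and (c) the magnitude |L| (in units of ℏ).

For m_l = -2: cos θ = -2/√20, θ ≈ 116.57°.
Σ m_l² = 60, so Σ(L_z)² = 60 ℏ².
|L| = ℏ√(4·5) = 2√5 ℏ ≈ 4.472ℏ.

θ(m_l=-2) ≈ 116.57°; Σ(L_z)² = 60 ℏ²; |L| = 2√5 ℏ ≈ 4.472ℏ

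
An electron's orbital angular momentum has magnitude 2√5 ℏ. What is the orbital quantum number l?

Since |L|² = l(l+1)ℏ², l(l+1) = 20.
l² + l − 20 = 0 ⇒ l = 4.

l = 4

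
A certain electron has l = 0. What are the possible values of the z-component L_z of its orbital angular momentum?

L_z = m_l ℏ with m_l ranging from −l to +l in integer steps.
For l = 0: m_l ∈ {0}.

L_z ∈ {0}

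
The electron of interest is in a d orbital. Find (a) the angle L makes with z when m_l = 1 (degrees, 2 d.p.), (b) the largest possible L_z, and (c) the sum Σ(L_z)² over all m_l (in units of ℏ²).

D corresponds to l = 2.
For m_l = 1: cos θ = 1/√6, θ ≈ 65.91°.
L_z,max = lℏ = 2ℏ.
Σ m_l² = 10, so Σ(L_z)² = 10 ℏ².

θ(m_l=1) ≈ 65.91°; L_z,max = 2ℏ; Σ(L_z)² = 10 ℏ²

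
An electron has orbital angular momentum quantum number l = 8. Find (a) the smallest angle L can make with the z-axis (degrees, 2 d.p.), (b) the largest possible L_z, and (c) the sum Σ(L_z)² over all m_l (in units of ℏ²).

θ_min ≈ 19.47°; L_z,max = 8ℏ; Σ(L_z)² = 408 ℏ²

cos θ_min = 8/√72, so θ_min ≈ 19.47°.
L_z,max = lℏ = 8ℏ.
Σ m_l² = 408, so Σ(L_z)² = 408 ℏ².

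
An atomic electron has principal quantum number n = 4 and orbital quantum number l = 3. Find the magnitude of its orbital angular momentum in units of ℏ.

|L| = 2√3 ℏ ≈ 3.464ℏ

|L| = ℏ√(l(l+1)) = ℏ√(3·4) = 2√3 ℏ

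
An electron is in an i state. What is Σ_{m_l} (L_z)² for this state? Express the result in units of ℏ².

Σ(L_z)² = 182 ℏ²

An i state has l = 6.
The allowed m_l values are -6, -5, -4, -3, -2, -1, 0, 1, 2, 3, 4, 5, 6.
Summing m² from −6 to 6: Σ m_l² = 182.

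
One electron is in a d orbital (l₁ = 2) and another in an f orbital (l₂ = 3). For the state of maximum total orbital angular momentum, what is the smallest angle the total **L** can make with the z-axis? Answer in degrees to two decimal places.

The total orbital quantum number L ranges from |l₁ − l₂| to l₁ + l₂ in integer steps.
So L can be 1, 2, 3, 4, 5.
The maximum is L = 5, with |L_tot| = ℏ√(5·6) = √30 ℏ.
The minimum angle with z is arccos(5/√30) ≈ 24.09°.

θ_min ≈ 24.09°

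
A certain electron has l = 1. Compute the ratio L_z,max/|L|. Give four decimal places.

|L| = √2 ℏ ≈ 1.4142ℏ, while L_z,max = lℏ = 1ℏ.
L_z,max/|L| = 1/√2 = 0.7071.

L_z,max/|L| = 0.7071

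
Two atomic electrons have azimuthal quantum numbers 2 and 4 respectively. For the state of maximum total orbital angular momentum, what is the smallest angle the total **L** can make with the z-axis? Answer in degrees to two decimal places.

θ_min ≈ 22.21°

L runs from |2 − 4| = 2 to 2 + 4 = 6.
L ∈ {2, 3, 4, 5, 6}.
The maximum is L = 6, with |L_tot| = ℏ√(6·7) = √42 ℏ.
The minimum angle with z is arccos(6/√42) ≈ 22.21°.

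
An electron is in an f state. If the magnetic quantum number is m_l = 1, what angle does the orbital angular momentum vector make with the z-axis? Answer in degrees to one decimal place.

The letter f corresponds to l = 3.
|L| = ℏ√(l(l+1)) = 2√3 ℏ.
L_z = m_l ℏ = 1ℏ.
cos θ = L_z/|L| = 1/√12, so θ ≈ 73.2°.

θ ≈ 73.2°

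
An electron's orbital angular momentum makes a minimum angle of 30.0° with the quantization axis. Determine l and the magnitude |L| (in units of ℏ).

l = 3, |L| = 2√3 ℏ ≈ 3.464ℏ

cos²θ_min = l/(l+1) = 0.7500.
l = cos²θ/sin²θ ≈ 3.
Then |L| = ℏ√(3·4) = 2√3 ℏ.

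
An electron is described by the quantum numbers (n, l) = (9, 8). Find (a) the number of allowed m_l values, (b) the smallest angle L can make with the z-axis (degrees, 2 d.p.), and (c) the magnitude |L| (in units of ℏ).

There are 2l+1 = 17 values of m_l.
cos θ_min = 8/√72, so θ_min ≈ 19.47°.
|L| = ℏ√(8·9) = 6√2 ℏ ≈ 8.485ℏ.

17 values; θ_min ≈ 19.47°; |L| = 6√2 ℏ ≈ 8.485ℏ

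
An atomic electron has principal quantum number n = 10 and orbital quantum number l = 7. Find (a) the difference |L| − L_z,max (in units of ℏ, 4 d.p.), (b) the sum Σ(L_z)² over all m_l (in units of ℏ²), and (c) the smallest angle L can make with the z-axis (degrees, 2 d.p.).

|L| − L_z,max = (2√14 − 7)ℏ ≈ 0.4833ℏ.
Σ m_l² = 280, so Σ(L_z)² = 280 ℏ².
cos θ_min = 7/√56, so θ_min ≈ 20.70°.

|L|−L_z,max ≈ 0.4833ℏ; Σ(L_z)² = 280 ℏ²; θ_min ≈ 20.70°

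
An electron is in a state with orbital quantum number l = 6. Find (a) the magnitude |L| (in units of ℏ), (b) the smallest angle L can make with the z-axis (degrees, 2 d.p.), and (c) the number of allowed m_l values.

|L| = √42 ℏ ≈ 6.481ℏ; θ_min ≈ 22.21°; 13 values

|L| = ℏ√(6·7) = √42 ℏ ≈ 6.481ℏ.
cos θ_min = 6/√42, so θ_min ≈ 22.21°.
There are 2l+1 = 13 values of m_l.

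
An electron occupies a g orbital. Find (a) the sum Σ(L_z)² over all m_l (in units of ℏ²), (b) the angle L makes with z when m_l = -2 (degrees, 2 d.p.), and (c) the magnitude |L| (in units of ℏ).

A g state has l = 4.
Σ m_l² = 60, so Σ(L_z)² = 60 ℏ².
For m_l = -2: cos θ = -2/√20, θ ≈ 116.57°.
|L| = ℏ√(4·5) = 2√5 ℏ ≈ 4.472ℏ.

Σ(L_z)² = 60 ℏ²; θ(m_l=-2) ≈ 116.57°; |L| = 2√5 ℏ ≈ 4.472ℏ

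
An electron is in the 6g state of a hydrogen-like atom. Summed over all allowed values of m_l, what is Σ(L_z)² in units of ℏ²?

Σ(L_z)² = 60 ℏ²

The 6g subshell has l = 4.
The allowed m_l values are -4, -3, -2, -1, 0, 1, 2, 3, 4.
Σ m_l² = 2·(1 + 4 + 9 + 16) = 60.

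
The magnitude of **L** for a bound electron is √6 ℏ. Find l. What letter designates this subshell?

l = 2 (d orbital)

(|L|/ℏ)² = l(l+1) = 6.
The positive root is l = 2.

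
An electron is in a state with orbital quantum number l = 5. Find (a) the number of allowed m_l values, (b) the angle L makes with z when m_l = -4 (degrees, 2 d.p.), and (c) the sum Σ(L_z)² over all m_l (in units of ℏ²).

11 values; θ(m_l=-4) ≈ 136.91°; Σ(L_z)² = 110 ℏ²

There are 2l+1 = 11 values of m_l.
For m_l = -4: cos θ = -4/√30, θ ≈ 136.91°.
Σ m_l² = 110, so Σ(L_z)² = 110 ℏ².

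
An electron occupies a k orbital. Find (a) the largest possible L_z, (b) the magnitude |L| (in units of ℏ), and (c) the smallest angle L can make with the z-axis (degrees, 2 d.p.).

A k state has l = 7.
L_z,max = lℏ = 7ℏ.
|L| = ℏ√(7·8) = 2√14 ℏ ≈ 7.483ℏ.
cos θ_min = 7/√56, so θ_min ≈ 20.70°.

L_z,max = 7ℏ; |L| = 2√14 ℏ ≈ 7.483ℏ; θ_min ≈ 20.70°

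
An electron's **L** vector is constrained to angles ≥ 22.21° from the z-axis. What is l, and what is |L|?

l = 6, |L| = √42 ℏ ≈ 6.481ℏ

cos²θ_min = l/(l+1) = 0.8571.
Thus l = 0.8571/(1 − 0.8571) ≈ 6.
Then |L| = ℏ√(6·7) = √42 ℏ.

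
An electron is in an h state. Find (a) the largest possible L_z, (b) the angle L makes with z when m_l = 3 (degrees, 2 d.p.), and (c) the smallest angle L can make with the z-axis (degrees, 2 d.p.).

L_z,max = 5ℏ; θ(m_l=3) ≈ 56.79°; θ_min ≈ 24.09°

For an h orbital, l = 5.
L_z,max = lℏ = 5ℏ.
For m_l = 3: cos θ = 3/√30, θ ≈ 56.79°.
cos θ_min = 5/√30, so θ_min ≈ 24.09°.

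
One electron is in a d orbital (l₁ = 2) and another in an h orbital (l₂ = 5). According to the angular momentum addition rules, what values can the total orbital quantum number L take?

By the triangle rule, |l₁ − l₂| ≤ L ≤ l₁ + l₂.
Allowed values: L = 3, 4, 5, 6, 7.

L = 3, 4, 5, 6, 7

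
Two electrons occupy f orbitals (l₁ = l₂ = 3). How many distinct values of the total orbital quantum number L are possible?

The total orbital quantum number L ranges from |l₁ − l₂| to l₁ + l₂ in integer steps.
Allowed values: L = 0, 1, 2, 3, 4, 5, 6.
That is 7 values.

7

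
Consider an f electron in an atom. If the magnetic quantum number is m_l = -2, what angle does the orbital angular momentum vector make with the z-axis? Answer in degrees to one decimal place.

θ ≈ 125.3°

F corresponds to l = 3.
|L|² = l(l+1)ℏ² = 12ℏ², so |L| = 2√3 ℏ.
L_z = m_l ℏ = −2ℏ.
cos θ = L_z/|L| = -2/√12, so θ ≈ 125.3°.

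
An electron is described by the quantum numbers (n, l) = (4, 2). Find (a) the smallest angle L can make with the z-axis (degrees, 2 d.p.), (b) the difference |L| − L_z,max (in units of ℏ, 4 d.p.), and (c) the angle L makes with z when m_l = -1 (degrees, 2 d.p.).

θ_min ≈ 35.26°; |L|−L_z,max ≈ 0.4495ℏ; θ(m_l=-1) ≈ 114.09°

cos θ_min = 2/√6, so θ_min ≈ 35.26°.
|L| − L_z,max = (√6 − 2)ℏ ≈ 0.4495ℏ.
For m_l = -1: cos θ = -1/√6, θ ≈ 114.09°.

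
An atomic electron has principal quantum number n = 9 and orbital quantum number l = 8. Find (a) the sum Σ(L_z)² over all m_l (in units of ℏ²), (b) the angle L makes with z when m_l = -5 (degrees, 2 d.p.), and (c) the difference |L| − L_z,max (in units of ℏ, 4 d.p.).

Σ m_l² = 408, so Σ(L_z)² = 408 ℏ².
For m_l = -5: cos θ = -5/√72, θ ≈ 126.10°.
|L| − L_z,max = (6√2 − 8)ℏ ≈ 0.4853ℏ.

Σ(L_z)² = 408 ℏ²; θ(m_l=-5) ≈ 126.10°; |L|−L_z,max ≈ 0.4853ℏ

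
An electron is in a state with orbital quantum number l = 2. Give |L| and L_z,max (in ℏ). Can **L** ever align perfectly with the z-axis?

No: L_z,max = 2ℏ < |L| = √6 ℏ ≈ 2.449ℏ

|L| = √6 ℏ ≈ 2.4495ℏ, while L_z,max = lℏ = 2ℏ.
Since |L| > L_z,max, the vector can never point exactly along z; the closest it comes is θ_min = arccos(2/√6) ≈ 35.3°.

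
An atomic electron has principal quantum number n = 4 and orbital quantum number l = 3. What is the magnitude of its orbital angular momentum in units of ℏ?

|L| = ℏ√(l(l+1)) = ℏ√(3·4) = 2√3 ℏ

|L| = 2√3 ℏ ≈ 3.464ℏ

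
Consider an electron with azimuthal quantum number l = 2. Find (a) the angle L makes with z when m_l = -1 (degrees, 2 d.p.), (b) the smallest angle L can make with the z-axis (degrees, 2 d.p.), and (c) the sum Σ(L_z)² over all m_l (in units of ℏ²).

For m_l = -1: cos θ = -1/√6, θ ≈ 114.09°.
cos θ_min = 2/√6, so θ_min ≈ 35.26°.
Σ m_l² = 10, so Σ(L_z)² = 10 ℏ².

θ(m_l=-1) ≈ 114.09°; θ_min ≈ 35.26°; Σ(L_z)² = 10 ℏ²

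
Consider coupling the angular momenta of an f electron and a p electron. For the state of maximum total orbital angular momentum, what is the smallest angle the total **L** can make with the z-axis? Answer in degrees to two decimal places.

L runs from |3 − 1| = 2 to 3 + 1 = 4.
Allowed values: L = 2, 3, 4.
The maximum is L = 4, with |L_tot| = ℏ√(4·5) = 2√5 ℏ.
The minimum angle with z is arccos(4/√20) ≈ 26.57°.

θ_min ≈ 26.57°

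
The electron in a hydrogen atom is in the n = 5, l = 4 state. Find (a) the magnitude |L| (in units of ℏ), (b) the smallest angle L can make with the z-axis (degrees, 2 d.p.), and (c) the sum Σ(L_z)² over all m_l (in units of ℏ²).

|L| = 2√5 ℏ ≈ 4.472ℏ; θ_min ≈ 26.57°; Σ(L_z)² = 60 ℏ²

|L| = ℏ√(4·5) = 2√5 ℏ ≈ 4.472ℏ.
cos θ_min = 4/√20, so θ_min ≈ 26.57°.
Σ m_l² = 60, so Σ(L_z)² = 60 ℏ².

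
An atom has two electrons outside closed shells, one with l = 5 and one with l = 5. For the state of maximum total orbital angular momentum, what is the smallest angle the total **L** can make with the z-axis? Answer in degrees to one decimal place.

L runs from |5 − 5| = 0 to 5 + 5 = 10.
Allowed values: L = 0, 1, 2, 3, 4, 5, 6, 7, 8, 9, 10.
The maximum is L = 10, with |L_tot| = ℏ√(10·11) = √110 ℏ.
The minimum angle with z is arccos(10/√110) ≈ 17.5°.

θ_min ≈ 17.5°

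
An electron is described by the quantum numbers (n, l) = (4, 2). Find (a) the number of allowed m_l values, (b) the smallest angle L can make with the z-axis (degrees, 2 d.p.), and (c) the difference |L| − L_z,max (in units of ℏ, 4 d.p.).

5 values; θ_min ≈ 35.26°; |L|−L_z,max ≈ 0.4495ℏ

There are 2l+1 = 5 values of m_l.
cos θ_min = 2/√6, so θ_min ≈ 35.26°.
|L| − L_z,max = (√6 − 2)ℏ ≈ 0.4495ℏ.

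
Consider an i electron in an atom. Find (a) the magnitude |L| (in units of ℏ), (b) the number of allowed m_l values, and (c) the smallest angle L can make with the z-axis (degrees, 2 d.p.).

|L| = √42 ℏ ≈ 6.481ℏ; 13 values; θ_min ≈ 22.21°

An i state has l = 6.
|L| = ℏ√(6·7) = √42 ℏ ≈ 6.481ℏ.
There are 2l+1 = 13 values of m_l.
cos θ_min = 6/√42, so θ_min ≈ 22.21°.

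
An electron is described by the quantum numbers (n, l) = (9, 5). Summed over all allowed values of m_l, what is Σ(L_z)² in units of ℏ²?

m_l runs from −5 to 5, i.e. {-5, -4, -3, -2, -1, 0, 1, 2, 3, 4, 5}.
Summing m² from −5 to 5: Σ m_l² = 110.

Σ(L_z)² = 110 ℏ²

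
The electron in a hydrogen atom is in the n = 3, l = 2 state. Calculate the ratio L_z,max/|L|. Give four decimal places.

L_z,max/|L| = 0.8165

|L| = √6 ℏ ≈ 2.4495ℏ, while L_z,max = lℏ = 2ℏ.
L_z,max/|L| = 2/√6 = 0.8165.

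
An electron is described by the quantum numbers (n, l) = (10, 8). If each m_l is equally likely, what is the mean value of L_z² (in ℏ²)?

m_l runs from −8 to 8, i.e. {-8, -7, -6, -5, -4, -3, -2, -1, 0, 1, 2, 3, 4, 5, 6, 7, 8}.
Average of L_z² over 17 states: 408/17 ℏ² = 24 ℏ².

⟨L_z²⟩ = 24 ℏ²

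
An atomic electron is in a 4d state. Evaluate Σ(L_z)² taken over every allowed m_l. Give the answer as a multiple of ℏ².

Σ(L_z)² = 10 ℏ²

4d means n = 4, l = 2.
m_l ∈ {-2, -1, 0, 1, 2}.
Summing m² from −2 to 2: Σ m_l² = 10.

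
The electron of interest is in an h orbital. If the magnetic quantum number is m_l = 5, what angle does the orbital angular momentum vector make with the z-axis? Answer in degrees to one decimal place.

H corresponds to l = 5.
|L|² = l(l+1)ℏ² = 30ℏ², so |L| = √30 ℏ.
L_z = m_l ℏ = 5ℏ.
cos θ = L_z/|L| = 5/√30, so θ ≈ 24.1°.

θ ≈ 24.1°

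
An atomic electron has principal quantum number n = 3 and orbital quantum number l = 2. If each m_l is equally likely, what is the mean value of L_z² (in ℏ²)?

m_l runs from −2 to 2, i.e. {-2, -1, 0, 1, 2}.
Average of L_z² over 5 states: 10/5 ℏ² = 2 ℏ².

⟨L_z²⟩ = 2 ℏ²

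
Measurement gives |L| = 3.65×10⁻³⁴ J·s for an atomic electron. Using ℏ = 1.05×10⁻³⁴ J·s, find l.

Dividing by ℏ: |L|/ℏ ≈ 3.476.
l(l+1) ≈ 3.476² ≈ 12.08, so l = 3.

l = 3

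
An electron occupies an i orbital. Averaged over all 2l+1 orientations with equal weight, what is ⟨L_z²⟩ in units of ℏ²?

⟨L_z²⟩ = 14 ℏ²

An i state has l = 6.
m_l ∈ {-6, -5, -4, -3, -2, -1, 0, 1, 2, 3, 4, 5, 6}.
⟨L_z²⟩ = ℏ²·(Σ m_l²)/(2l+1) = ℏ²·182/13 = 14ℏ².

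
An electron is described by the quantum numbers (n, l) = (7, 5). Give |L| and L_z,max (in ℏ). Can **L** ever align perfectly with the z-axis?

No: L_z,max = 5ℏ < |L| = √30 ℏ ≈ 5.477ℏ

|L| = √30 ℏ ≈ 5.4772ℏ, while L_z,max = lℏ = 5ℏ.
Since |L| > L_z,max, the vector can never point exactly along z; the closest it comes is θ_min = arccos(5/√30) ≈ 24.1°.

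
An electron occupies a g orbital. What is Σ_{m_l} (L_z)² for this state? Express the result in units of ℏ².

Σ(L_z)² = 60 ℏ²

The letter g corresponds to l = 4.
m_l runs from −4 to 4, i.e. {-4, -3, -2, -1, 0, 1, 2, 3, 4}.
Summing m² from −4 to 4: Σ m_l² = 60.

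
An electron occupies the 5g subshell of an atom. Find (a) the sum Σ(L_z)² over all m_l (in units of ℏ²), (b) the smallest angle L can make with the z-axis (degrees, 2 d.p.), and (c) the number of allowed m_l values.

5g means n = 5, l = 4.
Σ m_l² = 60, so Σ(L_z)² = 60 ℏ².
cos θ_min = 4/√20, so θ_min ≈ 26.57°.
There are 2l+1 = 9 values of m_l.

Σ(L_z)² = 60 ℏ²; θ_min ≈ 26.57°; 9 values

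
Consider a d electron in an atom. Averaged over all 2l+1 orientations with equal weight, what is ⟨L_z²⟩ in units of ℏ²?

D corresponds to l = 2.
The allowed m_l values are -2, -1, 0, 1, 2.
⟨L_z²⟩ = ℏ²·(Σ m_l²)/(2l+1) = ℏ²·10/5 = 2ℏ².

⟨L_z²⟩ = 2 ℏ²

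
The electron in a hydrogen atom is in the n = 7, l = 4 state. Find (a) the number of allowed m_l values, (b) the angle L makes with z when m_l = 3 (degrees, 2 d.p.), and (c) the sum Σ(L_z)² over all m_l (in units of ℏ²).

There are 2l+1 = 9 values of m_l.
For m_l = 3: cos θ = 3/√20, θ ≈ 47.87°.
Σ m_l² = 60, so Σ(L_z)² = 60 ℏ².

9 values; θ(m_l=3) ≈ 47.87°; Σ(L_z)² = 60 ℏ²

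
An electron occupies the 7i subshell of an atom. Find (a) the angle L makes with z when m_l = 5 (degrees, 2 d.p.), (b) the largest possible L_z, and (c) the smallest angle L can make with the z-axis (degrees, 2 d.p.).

7i means n = 7, l = 6.
For m_l = 5: cos θ = 5/√42, θ ≈ 39.51°.
L_z,max = lℏ = 6ℏ.
cos θ_min = 6/√42, so θ_min ≈ 22.21°.

θ(m_l=5) ≈ 39.51°; L_z,max = 6ℏ; θ_min ≈ 22.21°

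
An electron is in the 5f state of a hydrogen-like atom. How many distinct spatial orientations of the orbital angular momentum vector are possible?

The 5f subshell has l = 3.
The number of m_l values is 2l + 1 = 2·3 + 1 = 7.

7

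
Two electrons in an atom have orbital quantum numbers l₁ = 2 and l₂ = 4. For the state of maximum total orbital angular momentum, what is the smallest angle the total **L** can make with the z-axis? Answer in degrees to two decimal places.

L runs from |2 − 4| = 2 to 2 + 4 = 6.
Allowed values: L = 2, 3, 4, 5, 6.
The maximum is L = 6, with |L_tot| = ℏ√(6·7) = √42 ℏ.
The minimum angle with z is arccos(6/√42) ≈ 22.21°.

θ_min ≈ 22.21°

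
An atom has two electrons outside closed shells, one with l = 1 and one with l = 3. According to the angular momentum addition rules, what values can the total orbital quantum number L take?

Angular momentum addition gives L = |l₁ − l₂|, …, l₁ + l₂.
Allowed values: L = 2, 3, 4.

L = 2, 3, 4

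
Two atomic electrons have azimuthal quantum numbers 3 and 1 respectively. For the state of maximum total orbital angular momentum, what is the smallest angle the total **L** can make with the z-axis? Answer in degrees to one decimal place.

θ_min ≈ 26.6°

The total orbital quantum number L ranges from |l₁ − l₂| to l₁ + l₂ in integer steps.
L ∈ {2, 3, 4}.
The maximum is L = 4, with |L_tot| = ℏ√(4·5) = 2√5 ℏ.
The minimum angle with z is arccos(4/√20) ≈ 26.6°.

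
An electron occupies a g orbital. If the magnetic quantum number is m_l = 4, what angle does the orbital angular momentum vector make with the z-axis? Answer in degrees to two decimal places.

θ ≈ 26.57°

For a g orbital, l = 4.
|L|² = l(l+1)ℏ² = 20ℏ², so |L| = 2√5 ℏ.
L_z = m_l ℏ = 4ℏ.
cos θ = L_z/|L| = 4/√20, so θ ≈ 26.57°.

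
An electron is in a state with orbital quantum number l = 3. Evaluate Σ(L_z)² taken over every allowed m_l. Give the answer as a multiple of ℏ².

Σ(L_z)² = 28 ℏ²

m_l ∈ {-3, -2, -1, 0, 1, 2, 3}.
Summing m² from −3 to 3: Σ m_l² = 28.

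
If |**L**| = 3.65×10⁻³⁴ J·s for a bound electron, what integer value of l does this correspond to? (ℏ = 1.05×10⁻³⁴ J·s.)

l = 3

Dividing by ℏ: |L|/ℏ ≈ 3.476.
(|L|/ℏ)² = l(l+1) ≈ 12.08 ⇒ l = 3.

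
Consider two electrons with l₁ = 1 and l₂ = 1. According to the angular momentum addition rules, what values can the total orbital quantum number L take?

L = 0, 1, 2

Angular momentum addition gives L = |l₁ − l₂|, …, l₁ + l₂.
So L can be 0, 1, 2.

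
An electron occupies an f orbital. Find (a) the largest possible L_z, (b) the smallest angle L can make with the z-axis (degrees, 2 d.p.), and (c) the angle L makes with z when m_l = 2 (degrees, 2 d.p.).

The letter f corresponds to l = 3.
L_z,max = lℏ = 3ℏ.
cos θ_min = 3/√12, so θ_min ≈ 30.00°.
For m_l = 2: cos θ = 2/√12, θ ≈ 54.74°.

L_z,max = 3ℏ; θ_min ≈ 30.00°; θ(m_l=2) ≈ 54.74°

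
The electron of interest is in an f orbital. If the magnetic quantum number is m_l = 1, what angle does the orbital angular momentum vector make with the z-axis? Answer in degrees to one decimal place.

θ ≈ 73.2°

The letter f corresponds to l = 3.
|L|² = l(l+1)ℏ² = 12ℏ², so |L| = 2√3 ℏ.
L_z = m_l ℏ = 1ℏ.
cos θ = L_z/|L| = 1/√12, so θ ≈ 73.2°.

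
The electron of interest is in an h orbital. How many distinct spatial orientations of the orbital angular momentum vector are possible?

11

For an h orbital, l = 5.
The number of m_l values is 2l + 1 = 2·5 + 1 = 11.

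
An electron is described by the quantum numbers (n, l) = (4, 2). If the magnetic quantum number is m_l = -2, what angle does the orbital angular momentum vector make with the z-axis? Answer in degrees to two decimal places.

θ ≈ 144.74°

|L|² = l(l+1)ℏ² = 6ℏ², so |L| = √6 ℏ.
L_z = m_l ℏ = −2ℏ.
cos θ = L_z/|L| = -2/√6, so θ ≈ 144.74°.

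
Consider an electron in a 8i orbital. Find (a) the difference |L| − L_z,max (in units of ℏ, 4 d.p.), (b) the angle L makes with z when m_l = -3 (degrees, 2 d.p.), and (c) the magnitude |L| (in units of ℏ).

8i means n = 8, l = 6.
|L| − L_z,max = (√42 − 6)ℏ ≈ 0.4807ℏ.
For m_l = -3: cos θ = -3/√42, θ ≈ 117.58°.
|L| = ℏ√(6·7) = √42 ℏ ≈ 6.481ℏ.

|L|−L_z,max ≈ 0.4807ℏ; θ(m_l=-3) ≈ 117.58°; |L| = √42 ℏ ≈ 6.481ℏ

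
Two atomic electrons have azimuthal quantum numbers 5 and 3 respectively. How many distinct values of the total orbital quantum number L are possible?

7

L runs from |5 − 3| = 2 to 5 + 3 = 8.
So L can be 2, 3, 4, 5, 6, 7, 8.
That is 7 values.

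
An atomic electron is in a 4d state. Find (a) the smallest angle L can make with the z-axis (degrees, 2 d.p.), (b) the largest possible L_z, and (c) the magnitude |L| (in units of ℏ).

θ_min ≈ 35.26°; L_z,max = 2ℏ; |L| = √6 ℏ ≈ 2.449ℏ

For 4d, l = 2.
cos θ_min = 2/√6, so θ_min ≈ 35.26°.
L_z,max = lℏ = 2ℏ.
|L| = ℏ√(2·3) = √6 ℏ ≈ 2.449ℏ.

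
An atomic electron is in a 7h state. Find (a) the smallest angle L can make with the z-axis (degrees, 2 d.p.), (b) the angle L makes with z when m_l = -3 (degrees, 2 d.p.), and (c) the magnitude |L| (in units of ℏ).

θ_min ≈ 24.09°; θ(m_l=-3) ≈ 123.21°; |L| = √30 ℏ ≈ 5.477ℏ

7h means n = 7, l = 5.
cos θ_min = 5/√30, so θ_min ≈ 24.09°.
For m_l = -3: cos θ = -3/√30, θ ≈ 123.21°.
|L| = ℏ√(5·6) = √30 ℏ ≈ 5.477ℏ.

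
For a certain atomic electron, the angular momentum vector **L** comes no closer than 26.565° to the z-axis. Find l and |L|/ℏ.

cos θ_min = l/√(l(l+1)) = √(l/(l+1)), so l/(l+1) = cos²(26.565°) = 0.8000.
Thus l = 0.8000/(1 − 0.8000) ≈ 4.
Then |L| = ℏ√(4·5) = 2√5 ℏ.

l = 4, |L| = 2√5 ℏ ≈ 4.472ℏ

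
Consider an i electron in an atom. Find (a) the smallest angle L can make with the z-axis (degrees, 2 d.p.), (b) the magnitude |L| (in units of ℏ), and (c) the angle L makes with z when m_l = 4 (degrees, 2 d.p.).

θ_min ≈ 22.21°; |L| = √42 ℏ ≈ 6.481ℏ; θ(m_l=4) ≈ 51.89°

For an i orbital, l = 6.
cos θ_min = 6/√42, so θ_min ≈ 22.21°.
|L| = ℏ√(6·7) = √42 ℏ ≈ 6.481ℏ.
For m_l = 4: cos θ = 4/√42, θ ≈ 51.89°.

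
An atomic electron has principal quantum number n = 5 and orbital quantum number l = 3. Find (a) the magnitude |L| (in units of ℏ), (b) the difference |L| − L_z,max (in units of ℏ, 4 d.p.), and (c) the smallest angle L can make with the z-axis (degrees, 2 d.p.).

|L| = ℏ√(3·4) = 2√3 ℏ ≈ 3.464ℏ.
|L| − L_z,max = (2√3 − 3)ℏ ≈ 0.4641ℏ.
cos θ_min = 3/√12, so θ_min ≈ 30.00°.

|L| = 2√3 ℏ ≈ 3.464ℏ; |L|−L_z,max ≈ 0.4641ℏ; θ_min ≈ 30.00°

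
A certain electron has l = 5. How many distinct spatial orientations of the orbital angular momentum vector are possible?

The number of m_l values is 2l + 1 = 2·5 + 1 = 11.

11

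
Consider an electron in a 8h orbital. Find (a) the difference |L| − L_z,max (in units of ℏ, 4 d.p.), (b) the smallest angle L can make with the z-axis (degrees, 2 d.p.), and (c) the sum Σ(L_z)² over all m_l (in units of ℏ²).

8h means n = 8, l = 5.
|L| − L_z,max = (√30 − 5)ℏ ≈ 0.4772ℏ.
cos θ_min = 5/√30, so θ_min ≈ 24.09°.
Σ m_l² = 110, so Σ(L_z)² = 110 ℏ².

|L|−L_z,max ≈ 0.4772ℏ; θ_min ≈ 24.09°; Σ(L_z)² = 110 ℏ²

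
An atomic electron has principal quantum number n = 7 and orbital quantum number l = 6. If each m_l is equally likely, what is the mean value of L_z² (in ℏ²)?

The allowed m_l values are -6, -5, -4, -3, -2, -1, 0, 1, 2, 3, 4, 5, 6.
Average of L_z² over 13 states: 182/13 ℏ² = 14 ℏ².

⟨L_z²⟩ = 14 ℏ²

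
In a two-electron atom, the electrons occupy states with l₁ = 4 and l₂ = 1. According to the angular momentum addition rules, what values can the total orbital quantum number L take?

L = 3, 4, 5

By the triangle rule, |l₁ − l₂| ≤ L ≤ l₁ + l₂.
L ∈ {3, 4, 5}.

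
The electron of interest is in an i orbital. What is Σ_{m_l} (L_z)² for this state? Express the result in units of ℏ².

Σ(L_z)² = 182 ℏ²

For an i orbital, l = 6.
The allowed m_l values are -6, -5, -4, -3, -2, -1, 0, 1, 2, 3, 4, 5, 6.
Σ m_l² = l(l+1)(2l+1)/3 = 6·7·13/3 = 182.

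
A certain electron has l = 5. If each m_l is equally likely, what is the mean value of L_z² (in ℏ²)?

The allowed m_l values are -5, -4, -3, -2, -1, 0, 1, 2, 3, 4, 5.
Average of L_z² over 11 states: 110/11 ℏ² = 10 ℏ².

⟨L_z²⟩ = 10 ℏ²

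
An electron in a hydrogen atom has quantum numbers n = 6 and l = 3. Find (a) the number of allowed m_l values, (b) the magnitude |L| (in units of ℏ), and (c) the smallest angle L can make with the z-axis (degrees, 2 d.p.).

There are 2l+1 = 7 values of m_l.
|L| = ℏ√(3·4) = 2√3 ℏ ≈ 3.464ℏ.
cos θ_min = 3/√12, so θ_min ≈ 30.00°.

7 values; |L| = 2√3 ℏ ≈ 3.464ℏ; θ_min ≈ 30.00°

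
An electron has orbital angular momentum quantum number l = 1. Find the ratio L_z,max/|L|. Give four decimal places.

|L| = √2 ℏ ≈ 1.4142ℏ, while L_z,max = lℏ = 1ℏ.
L_z,max/|L| = 1/√2 = 0.7071.

L_z,max/|L| = 0.7071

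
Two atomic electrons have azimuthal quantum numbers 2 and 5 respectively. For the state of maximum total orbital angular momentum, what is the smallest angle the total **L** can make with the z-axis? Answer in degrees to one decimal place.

θ_min ≈ 20.7°

The total orbital quantum number L ranges from |l₁ − l₂| to l₁ + l₂ in integer steps.
Allowed values: L = 3, 4, 5, 6, 7.
The maximum is L = 7, with |L_tot| = ℏ√(7·8) = 2√14 ℏ.
The minimum angle with z is arccos(7/√56) ≈ 20.7°.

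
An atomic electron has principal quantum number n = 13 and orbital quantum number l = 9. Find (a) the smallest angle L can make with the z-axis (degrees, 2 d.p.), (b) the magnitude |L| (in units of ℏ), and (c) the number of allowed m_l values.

θ_min ≈ 18.43°; |L| = 3√10 ℏ ≈ 9.487ℏ; 19 values

cos θ_min = 9/√90, so θ_min ≈ 18.43°.
|L| = ℏ√(9·10) = 3√10 ℏ ≈ 9.487ℏ.
There are 2l+1 = 19 values of m_l.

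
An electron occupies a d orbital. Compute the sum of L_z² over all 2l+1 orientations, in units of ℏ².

A d state has l = 2.
The allowed m_l values are -2, -1, 0, 1, 2.
Σ m_l² = l(l+1)(2l+1)/3 = 2·3·5/3 = 10.

Σ(L_z)² = 10 ℏ²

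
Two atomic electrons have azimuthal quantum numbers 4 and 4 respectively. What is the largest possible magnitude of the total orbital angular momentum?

|L_tot|_max = 6√2 ℏ ≈ 8.485ℏ

L runs from |4 − 4| = 0 to 4 + 4 = 8.
So L can be 0, 1, 2, 3, 4, 5, 6, 7, 8.
The largest magnitude corresponds to L = 8: |L_tot| = ℏ√(8·9) = 6√2 ℏ.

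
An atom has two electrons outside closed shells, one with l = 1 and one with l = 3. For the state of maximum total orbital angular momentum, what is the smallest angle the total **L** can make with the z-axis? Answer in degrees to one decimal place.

θ_min ≈ 26.6°

By the triangle rule, |l₁ − l₂| ≤ L ≤ l₁ + l₂.
L ∈ {2, 3, 4}.
The maximum is L = 4, with |L_tot| = ℏ√(4·5) = 2√5 ℏ.
The minimum angle with z is arccos(4/√20) ≈ 26.6°.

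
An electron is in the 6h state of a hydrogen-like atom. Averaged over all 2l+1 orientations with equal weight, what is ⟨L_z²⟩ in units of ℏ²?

⟨L_z²⟩ = 10 ℏ²

The 6h subshell has l = 5.
m_l ∈ {-5, -4, -3, -2, -1, 0, 1, 2, 3, 4, 5}.
Average of L_z² over 11 states: 110/11 ℏ² = 10 ℏ².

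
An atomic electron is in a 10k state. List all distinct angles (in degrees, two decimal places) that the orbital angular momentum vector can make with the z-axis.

θ ∈ {20.70°, 36.70°, 48.08°, 57.69°, 66.37°, 74.50°, 82.32°, 90.00°, 97.68°, 105.50°, 113.63°, 122.31°, 131.92°, 143.30°, 159.30°}

The 10k subshell has l = 7.
|L| = √(l(l+1)) ℏ = 2√14 ℏ.
cos θ = m_l/√56 for each m_l ∈ {-7, -6, -5, -4, -3, -2, -1, 0, 1, 2, 3, 4, 5, 6, 7}.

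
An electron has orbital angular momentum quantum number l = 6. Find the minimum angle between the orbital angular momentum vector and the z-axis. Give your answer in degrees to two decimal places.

θ_min ≈ 22.21°

|L| = ℏ√(l(l+1)) = √42 ℏ.
The smallest angle corresponds to the largest L_z, i.e. m_l = l = 6, giving L_z = 6ℏ.
cos θ_min = 6/√42, so θ_min ≈ 22.21°.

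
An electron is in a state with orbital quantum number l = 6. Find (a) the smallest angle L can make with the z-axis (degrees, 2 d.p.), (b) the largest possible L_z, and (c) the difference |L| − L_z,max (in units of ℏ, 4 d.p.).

θ_min ≈ 22.21°; L_z,max = 6ℏ; |L|−L_z,max ≈ 0.4807ℏ

cos θ_min = 6/√42, so θ_min ≈ 22.21°.
L_z,max = lℏ = 6ℏ.
|L| − L_z,max = (√42 − 6)ℏ ≈ 0.4807ℏ.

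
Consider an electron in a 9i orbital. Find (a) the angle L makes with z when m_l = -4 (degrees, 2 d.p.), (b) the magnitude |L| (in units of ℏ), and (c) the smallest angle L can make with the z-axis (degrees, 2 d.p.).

θ(m_l=-4) ≈ 128.11°; |L| = √42 ℏ ≈ 6.481ℏ; θ_min ≈ 22.21°

The 9i subshell has l = 6.
For m_l = -4: cos θ = -4/√42, θ ≈ 128.11°.
|L| = ℏ√(6·7) = √42 ℏ ≈ 6.481ℏ.
cos θ_min = 6/√42, so θ_min ≈ 22.21°.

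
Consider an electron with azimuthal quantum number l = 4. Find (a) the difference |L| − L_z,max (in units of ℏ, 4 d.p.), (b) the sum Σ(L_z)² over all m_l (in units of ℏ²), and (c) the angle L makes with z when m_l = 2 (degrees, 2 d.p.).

|L| − L_z,max = (2√5 − 4)ℏ ≈ 0.4721ℏ.
Σ m_l² = 60, so Σ(L_z)² = 60 ℏ².
For m_l = 2: cos θ = 2/√20, θ ≈ 63.43°.

|L|−L_z,max ≈ 0.4721ℏ; Σ(L_z)² = 60 ℏ²; θ(m_l=2) ≈ 63.43°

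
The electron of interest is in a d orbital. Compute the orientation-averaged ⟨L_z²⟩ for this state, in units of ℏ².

A d state has l = 2.
m_l runs from −2 to 2, i.e. {-2, -1, 0, 1, 2}.
Average of L_z² over 5 states: 10/5 ℏ² = 2 ℏ².

⟨L_z²⟩ = 2 ℏ²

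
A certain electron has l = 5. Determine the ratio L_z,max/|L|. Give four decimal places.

L_z,max/|L| = 0.9129

|L| = √30 ℏ ≈ 5.4772ℏ, while L_z,max = lℏ = 5ℏ.
L_z,max/|L| = 5/√30 = 0.9129.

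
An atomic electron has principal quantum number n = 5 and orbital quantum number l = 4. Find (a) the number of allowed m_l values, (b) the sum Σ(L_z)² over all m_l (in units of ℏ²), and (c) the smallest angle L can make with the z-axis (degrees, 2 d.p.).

9 values; Σ(L_z)² = 60 ℏ²; θ_min ≈ 26.57°

There are 2l+1 = 9 values of m_l.
Σ m_l² = 60, so Σ(L_z)² = 60 ℏ².
cos θ_min = 4/√20, so θ_min ≈ 26.57°.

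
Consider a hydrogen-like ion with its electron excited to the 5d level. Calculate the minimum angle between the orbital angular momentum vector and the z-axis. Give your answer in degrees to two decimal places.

θ_min ≈ 35.26°

The 5d level has l = 2.
|L| = √(l(l+1)) ℏ = √6 ℏ.
The smallest angle corresponds to the largest L_z, i.e. m_l = l = 2, giving L_z = 2ℏ.
cos θ_min = 2/√6, so θ_min ≈ 35.26°.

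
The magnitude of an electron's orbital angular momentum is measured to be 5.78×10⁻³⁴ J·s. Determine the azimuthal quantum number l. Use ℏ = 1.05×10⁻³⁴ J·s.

l = 5

|L|/ℏ = (5.78×10⁻³⁴)/(1.05×10⁻³⁴) ≈ 5.505.
l(l+1) ≈ 5.505² ≈ 30.30, so l = 5.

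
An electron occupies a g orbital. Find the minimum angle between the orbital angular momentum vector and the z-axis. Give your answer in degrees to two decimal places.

A g state has l = 4.
|L| = √(l(l+1)) ℏ = 2√5 ℏ.
The smallest angle corresponds to the largest L_z, i.e. m_l = l = 4, giving L_z = 4ℏ.
cos θ_min = 4/√20, so θ_min ≈ 26.57°.

θ_min ≈ 26.57°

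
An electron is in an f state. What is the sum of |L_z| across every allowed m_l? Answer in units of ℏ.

The letter f corresponds to l = 3.
The allowed m_l values are -3, -2, -1, 0, 1, 2, 3.
Σ|m_l| = l(l+1) = 12.

Σ|L_z| = 12 ℏ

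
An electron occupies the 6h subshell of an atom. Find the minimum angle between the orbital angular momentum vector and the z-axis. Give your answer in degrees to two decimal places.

θ_min ≈ 24.09°

The 6h subshell has l = 5.
|L| = √(l(l+1)) ℏ = √30 ℏ.
The smallest angle corresponds to the largest L_z, i.e. m_l = l = 5, giving L_z = 5ℏ.
cos θ_min = 5/√30, so θ_min ≈ 24.09°.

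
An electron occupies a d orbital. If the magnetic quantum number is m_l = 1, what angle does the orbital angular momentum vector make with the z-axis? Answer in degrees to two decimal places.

θ ≈ 65.91°

For a d orbital, l = 2.
|L| = √(l(l+1)) ℏ = √6 ℏ.
L_z = m_l ℏ = 1ℏ.
cos θ = L_z/|L| = 1/√6, so θ ≈ 65.91°.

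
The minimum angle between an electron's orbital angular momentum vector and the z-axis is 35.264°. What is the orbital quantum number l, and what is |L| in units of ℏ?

l = 2, |L| = √6 ℏ ≈ 2.449ℏ

cos θ_min = l/√(l(l+1)) = √(l/(l+1)), so l/(l+1) = cos²(35.264°) = 0.6667.
l = cos²θ/sin²θ ≈ 2.
Then |L| = ℏ√(2·3) = √6 ℏ.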